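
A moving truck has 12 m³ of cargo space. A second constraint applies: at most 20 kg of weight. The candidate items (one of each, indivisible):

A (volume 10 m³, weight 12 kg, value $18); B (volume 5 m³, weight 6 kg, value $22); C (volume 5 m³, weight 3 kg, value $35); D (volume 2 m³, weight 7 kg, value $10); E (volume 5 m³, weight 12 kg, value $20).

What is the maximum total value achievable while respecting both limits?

Feasible sets respecting both limits:
- B+C+D: volume 12, weight 16, value 67
- B+C: volume 10, weight 9, value 57
- C+E: volume 10, weight 15, value 55
Best: $67.

$67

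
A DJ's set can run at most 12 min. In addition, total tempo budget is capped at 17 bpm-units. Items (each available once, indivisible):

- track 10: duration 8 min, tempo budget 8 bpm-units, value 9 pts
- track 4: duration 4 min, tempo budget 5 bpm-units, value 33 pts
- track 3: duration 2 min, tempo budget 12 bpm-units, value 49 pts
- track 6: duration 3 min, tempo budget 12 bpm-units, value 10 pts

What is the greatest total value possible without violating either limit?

82 pts

Feasible sets respecting both limits:
- track 4+track 3: duration 6, tempo budget 17, value 82
- track 3: duration 2, tempo budget 12, value 49
- track 4+track 6: duration 7, tempo budget 17, value 43
- track 10+track 4: duration 12, tempo budget 13, value 42
Best: 82 pts.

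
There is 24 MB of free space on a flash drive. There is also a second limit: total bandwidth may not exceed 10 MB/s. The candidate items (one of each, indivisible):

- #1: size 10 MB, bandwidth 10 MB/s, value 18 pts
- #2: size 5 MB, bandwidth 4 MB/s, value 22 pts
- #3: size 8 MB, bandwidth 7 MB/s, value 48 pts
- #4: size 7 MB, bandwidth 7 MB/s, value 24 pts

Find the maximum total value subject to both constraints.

Feasible sets respecting both limits:
- #3: size 8, bandwidth 7, value 48
- #4: size 7, bandwidth 7, value 24
- #2: size 5, bandwidth 4, value 22
- #1: size 10, bandwidth 10, value 18
Best: 48 pts.

48 pts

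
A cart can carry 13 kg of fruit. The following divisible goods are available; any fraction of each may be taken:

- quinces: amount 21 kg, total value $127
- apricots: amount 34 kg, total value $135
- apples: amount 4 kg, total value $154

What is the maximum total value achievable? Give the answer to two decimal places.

Take in order of value per unit:
- apples (154/4 per unit): all 4 → value 154, running total 154.00
- quinces (127/21 per unit): 9 of 21 → value 9×127/21 = 54.4286, running total 208.43
Total 208.43.

208.43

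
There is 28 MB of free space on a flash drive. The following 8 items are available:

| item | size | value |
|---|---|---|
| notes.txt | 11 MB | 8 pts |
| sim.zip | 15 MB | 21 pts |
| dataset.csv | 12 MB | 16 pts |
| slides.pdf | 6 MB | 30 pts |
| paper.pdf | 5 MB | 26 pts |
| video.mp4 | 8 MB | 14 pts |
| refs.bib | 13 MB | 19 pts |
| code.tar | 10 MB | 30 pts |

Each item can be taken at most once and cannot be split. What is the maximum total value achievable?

This is a 0/1 knapsack; check combinations near the capacity.
- slides.pdf+paper.pdf+code.tar: size 6+5+10=21, value 30+26+30=86
- sim.zip+slides.pdf+paper.pdf: size 15+6+5=26, value 21+30+26=77
- dataset.csv+slides.pdf+code.tar: size 12+6+10=28, value 16+30+30=76
Best: 86 pts.

86 pts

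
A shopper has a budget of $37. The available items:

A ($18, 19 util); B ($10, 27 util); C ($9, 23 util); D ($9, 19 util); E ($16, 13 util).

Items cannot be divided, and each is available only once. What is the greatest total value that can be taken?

69 util

This is a 0/1 knapsack; check combinations near the capacity.
- B+C+D: cost 10+9+9=28, value 27+23+19=69
- A+B+C: cost 18+10+9=37, value 19+27+23=69
- A+B+D: cost 18+10+9=37, value 19+27+19=65
- B+C+E: cost 10+9+16=35, value 27+23+13=63
- A+C+D: cost 18+9+9=36, value 19+23+19=61
Best: 69 util.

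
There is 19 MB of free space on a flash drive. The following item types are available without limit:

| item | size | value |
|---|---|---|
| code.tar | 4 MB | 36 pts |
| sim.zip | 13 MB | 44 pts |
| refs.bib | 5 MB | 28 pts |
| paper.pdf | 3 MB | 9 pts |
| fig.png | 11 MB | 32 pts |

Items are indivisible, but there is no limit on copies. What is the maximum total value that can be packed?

153 pts

Best value-per-unit is code.tar at 36/4; filling with it alone gives 4×36 = 144.
Optimal mix: 4×code.tar + 1×paper.pdf → size 19, value 153.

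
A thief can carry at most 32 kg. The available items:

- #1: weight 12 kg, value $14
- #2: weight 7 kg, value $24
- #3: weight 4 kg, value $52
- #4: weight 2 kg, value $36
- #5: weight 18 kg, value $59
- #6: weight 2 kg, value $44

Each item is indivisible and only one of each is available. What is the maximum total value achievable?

This is a 0/1 knapsack; check combinations near the capacity.
- #3+#4+#5+#6: weight 4+2+18+2=26, value 52+36+59+44=191
- #2+#3+#5+#6: weight 7+4+18+2=31, value 24+52+59+44=179
- #2+#3+#4+#5: weight 7+4+2+18=31, value 24+52+36+59=171
- #1+#2+#3+#4+#6: weight 12+7+4+2+2=27, value 14+24+52+36+44=170
- #2+#4+#5+#6: weight 7+2+18+2=29, value 24+36+59+44=163
Best: $191.

$191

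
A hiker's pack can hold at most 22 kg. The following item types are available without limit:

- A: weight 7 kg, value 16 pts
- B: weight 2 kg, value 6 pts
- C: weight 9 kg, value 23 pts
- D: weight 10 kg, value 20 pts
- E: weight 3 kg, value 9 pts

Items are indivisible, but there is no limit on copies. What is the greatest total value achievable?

66 pts

Best value-per-unit is B at 6/2, and filling with it alone uses weight 11×2=22. No mix of the others beats 11×6 = 66.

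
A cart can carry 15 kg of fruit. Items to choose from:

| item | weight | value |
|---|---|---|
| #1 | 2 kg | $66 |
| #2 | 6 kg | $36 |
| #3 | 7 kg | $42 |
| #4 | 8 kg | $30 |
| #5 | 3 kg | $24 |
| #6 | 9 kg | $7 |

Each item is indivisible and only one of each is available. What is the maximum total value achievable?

Check high-value combinations within 15 kg:
- #1+#2+#3: weight 2+6+7=15, value 66+36+42=144
- #1+#3+#5: weight 2+7+3=12, value 66+42+24=132
- #1+#2+#5: weight 2+6+3=11, value 66+36+24=126
Best: $144.

$144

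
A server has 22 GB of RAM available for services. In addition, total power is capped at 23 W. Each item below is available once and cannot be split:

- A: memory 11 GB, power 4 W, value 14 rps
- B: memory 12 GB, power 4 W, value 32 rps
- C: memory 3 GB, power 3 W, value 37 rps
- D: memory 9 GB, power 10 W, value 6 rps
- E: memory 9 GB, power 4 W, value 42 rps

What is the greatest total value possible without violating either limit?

85 rps

Feasible sets respecting both limits:
- C+D+E: memory 21, power 17, value 85
- C+E: memory 12, power 7, value 79
- B+E: memory 21, power 8, value 74
- B+C: memory 15, power 7, value 69
Best: 85 rps.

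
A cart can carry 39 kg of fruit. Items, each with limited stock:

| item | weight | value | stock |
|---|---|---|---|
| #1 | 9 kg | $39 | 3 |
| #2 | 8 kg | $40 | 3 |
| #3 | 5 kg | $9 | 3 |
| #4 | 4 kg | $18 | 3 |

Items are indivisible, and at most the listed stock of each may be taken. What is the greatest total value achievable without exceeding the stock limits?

$177

Best selections within weight 39 and stock limits:
- 1×#1 + 3×#2 + 1×#4: weight 37, value 177
- 2×#1 + 2×#2 + 1×#4: weight 38, value 176
- 3×#1 + 1×#2 + 1×#4: weight 39, value 175
Best: $177.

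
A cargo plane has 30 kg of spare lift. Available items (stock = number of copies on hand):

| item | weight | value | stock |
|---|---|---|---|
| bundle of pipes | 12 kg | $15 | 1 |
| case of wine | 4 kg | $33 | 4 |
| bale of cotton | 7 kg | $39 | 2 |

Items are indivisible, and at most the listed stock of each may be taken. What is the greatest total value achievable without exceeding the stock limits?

$210

Top feasible selections:
- 4×case of wine + 2×bale of cotton: weight 30, value 210
- 3×case of wine + 2×bale of cotton: weight 26, value 177
- 4×case of wine + 1×bale of cotton: weight 23, value 171
Best: $210.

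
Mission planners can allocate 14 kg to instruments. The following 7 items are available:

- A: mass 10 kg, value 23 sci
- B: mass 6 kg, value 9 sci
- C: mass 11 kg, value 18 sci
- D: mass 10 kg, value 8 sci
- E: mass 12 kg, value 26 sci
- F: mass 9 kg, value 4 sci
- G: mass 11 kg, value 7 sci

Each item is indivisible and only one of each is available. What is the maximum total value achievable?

26 sci

Check high-value combinations within 14 kg:
- E: mass 12, value 26
- A: mass 10, value 23
- C: mass 11, value 18
Best: 26 sci.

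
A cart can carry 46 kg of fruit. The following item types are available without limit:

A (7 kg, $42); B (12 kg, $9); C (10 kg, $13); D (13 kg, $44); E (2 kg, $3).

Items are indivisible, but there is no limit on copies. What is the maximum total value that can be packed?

$258

Best value-per-unit is A at 42/7; filling with it alone gives 6×42 = 252.
Optimal mix: 6×A + 2×E → weight 46, value 258.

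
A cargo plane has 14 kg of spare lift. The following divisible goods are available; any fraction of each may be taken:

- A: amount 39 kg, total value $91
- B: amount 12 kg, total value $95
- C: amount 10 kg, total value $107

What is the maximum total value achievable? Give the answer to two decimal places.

Take in order of value per unit:
- C (107/10 per unit): all 10 → value 107, running total 107.00
- B (95/12 per unit): 4 of 12 → value 4×95/12 = 31.6667, running total 138.67
Total 138.67.

138.67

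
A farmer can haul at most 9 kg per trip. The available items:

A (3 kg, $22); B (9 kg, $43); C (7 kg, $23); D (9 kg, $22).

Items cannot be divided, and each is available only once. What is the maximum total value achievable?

$43

Check high-value combinations within 9 kg:
- B: weight 9, value 43
- C: weight 7, value 23
- A: weight 3, value 22
- D: weight 9, value 22
Best: $43.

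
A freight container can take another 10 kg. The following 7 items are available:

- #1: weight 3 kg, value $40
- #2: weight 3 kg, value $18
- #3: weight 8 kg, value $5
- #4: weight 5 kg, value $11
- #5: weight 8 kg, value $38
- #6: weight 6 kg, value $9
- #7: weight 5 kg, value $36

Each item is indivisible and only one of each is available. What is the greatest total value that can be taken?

$76

Check high-value combinations within 10 kg:
- #1+#7: weight 3+5=8, value 40+36=76
- #1+#2: weight 3+3=6, value 40+18=58
- #2+#7: weight 3+5=8, value 18+36=54
- #1+#4: weight 3+5=8, value 40+11=51
Best: $76.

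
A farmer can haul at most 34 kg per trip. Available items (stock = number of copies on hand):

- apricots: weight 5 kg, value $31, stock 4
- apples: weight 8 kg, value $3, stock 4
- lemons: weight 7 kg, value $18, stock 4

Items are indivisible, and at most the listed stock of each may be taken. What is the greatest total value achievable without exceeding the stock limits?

$160

Top feasible selections:
- 4×apricots + 2×lemons: weight 34, value 160
- 4×apricots + 1×lemons: weight 27, value 142
Best: $160.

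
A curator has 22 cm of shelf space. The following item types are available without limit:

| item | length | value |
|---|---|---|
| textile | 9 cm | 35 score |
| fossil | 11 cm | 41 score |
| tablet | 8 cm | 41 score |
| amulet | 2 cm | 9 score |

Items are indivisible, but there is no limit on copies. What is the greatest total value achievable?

109 score

Best value-per-unit is tablet at 41/8; filling with it alone gives 2×41 = 82.
Optimal mix: 2×tablet + 3×amulet → length 22, value 109.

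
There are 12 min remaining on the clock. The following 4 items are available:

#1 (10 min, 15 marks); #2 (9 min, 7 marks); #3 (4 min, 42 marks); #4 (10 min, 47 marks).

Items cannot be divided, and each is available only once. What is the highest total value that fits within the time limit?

47 marks

This is a 0/1 knapsack; check combinations near the capacity.
- #4: time 10, value 47
- #3: time 4, value 42
- #1: time 10, value 15
- #2: time 9, value 7
Best: 47 marks.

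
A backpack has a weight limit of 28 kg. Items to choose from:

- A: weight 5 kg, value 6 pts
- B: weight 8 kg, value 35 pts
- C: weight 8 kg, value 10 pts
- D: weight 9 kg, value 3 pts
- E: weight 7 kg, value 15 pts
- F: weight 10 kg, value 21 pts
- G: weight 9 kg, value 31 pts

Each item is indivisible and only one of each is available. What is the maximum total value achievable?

Check high-value combinations within 28 kg:
- B+F+G: weight 8+10+9=27, value 35+21+31=87
- B+E+G: weight 8+7+9=24, value 35+15+31=81
- B+C+G: weight 8+8+9=25, value 35+10+31=76
- A+B+G: weight 5+8+9=22, value 6+35+31=72
Best: 87 pts.

87 pts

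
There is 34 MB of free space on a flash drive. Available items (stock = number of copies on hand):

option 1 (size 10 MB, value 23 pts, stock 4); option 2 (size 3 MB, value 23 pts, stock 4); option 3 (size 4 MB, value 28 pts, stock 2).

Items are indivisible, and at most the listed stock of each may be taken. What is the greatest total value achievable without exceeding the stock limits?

Best selections within size 34 and stock limits:
- 1×option 1 + 4×option 2 + 2×option 3: size 30, value 171
- 4×option 2 + 2×option 3: size 20, value 148
- 1×option 1 + 3×option 2 + 2×option 3: size 27, value 148
Best: 171 pts.

171 pts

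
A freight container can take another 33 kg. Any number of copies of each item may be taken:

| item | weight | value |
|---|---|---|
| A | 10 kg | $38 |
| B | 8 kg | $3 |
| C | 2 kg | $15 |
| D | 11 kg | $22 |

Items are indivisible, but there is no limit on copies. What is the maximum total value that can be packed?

$240

Best value-per-unit is C at 15/2, and filling with it alone uses weight 16×2=32. No mix of the others beats 16×15 = 240.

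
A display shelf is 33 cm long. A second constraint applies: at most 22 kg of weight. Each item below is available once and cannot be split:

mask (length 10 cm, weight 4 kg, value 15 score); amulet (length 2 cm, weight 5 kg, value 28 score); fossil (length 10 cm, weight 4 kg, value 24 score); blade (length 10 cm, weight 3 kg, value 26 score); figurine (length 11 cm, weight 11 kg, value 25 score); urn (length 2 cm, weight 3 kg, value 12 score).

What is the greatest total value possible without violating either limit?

93 score

Feasible sets respecting both limits:
- mask+amulet+fossil+blade: length 32, weight 16, value 93
- amulet+blade+figurine+urn: length 25, weight 22, value 91
- amulet+fossil+blade+urn: length 24, weight 15, value 90
Best: 93 score.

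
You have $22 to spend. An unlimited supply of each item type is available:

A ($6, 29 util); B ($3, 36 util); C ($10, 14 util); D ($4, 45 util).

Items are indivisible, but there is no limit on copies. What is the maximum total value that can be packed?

261 util

Best value-per-unit is B at 36/3; filling with it alone gives 7×36 = 252.
Optimal mix: 6×B + 1×D → cost 22, value 261.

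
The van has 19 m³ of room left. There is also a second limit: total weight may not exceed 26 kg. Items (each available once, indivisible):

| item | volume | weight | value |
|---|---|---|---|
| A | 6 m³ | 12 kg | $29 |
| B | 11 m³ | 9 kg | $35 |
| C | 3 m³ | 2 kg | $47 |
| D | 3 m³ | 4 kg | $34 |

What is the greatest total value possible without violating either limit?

$116

Feasible sets respecting both limits:
- B+C+D: volume 17, weight 15, value 116
- A+C+D: volume 12, weight 18, value 110
- B+C: volume 14, weight 11, value 82
Best: $116.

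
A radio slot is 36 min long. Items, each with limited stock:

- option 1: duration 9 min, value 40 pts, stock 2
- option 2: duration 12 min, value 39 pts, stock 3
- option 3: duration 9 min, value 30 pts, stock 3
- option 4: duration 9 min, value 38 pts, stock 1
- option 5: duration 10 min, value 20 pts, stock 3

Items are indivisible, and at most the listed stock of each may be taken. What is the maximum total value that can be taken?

148 pts

Best selections within duration 36 and stock limits:
- 2×option 1 + 1×option 3 + 1×option 4: duration 36, value 148
- 2×option 1 + 2×option 3: duration 36, value 140
Best: 148 pts.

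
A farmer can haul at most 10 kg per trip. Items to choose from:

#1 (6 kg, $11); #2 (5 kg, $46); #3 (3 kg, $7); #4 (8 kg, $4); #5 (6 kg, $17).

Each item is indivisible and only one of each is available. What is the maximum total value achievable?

Check high-value combinations within 10 kg:
- #2+#3: weight 5+3=8, value 46+7=53
- #2: weight 5, value 46
- #3+#5: weight 3+6=9, value 7+17=24
- #1+#3: weight 6+3=9, value 11+7=18
Best: $53.

$53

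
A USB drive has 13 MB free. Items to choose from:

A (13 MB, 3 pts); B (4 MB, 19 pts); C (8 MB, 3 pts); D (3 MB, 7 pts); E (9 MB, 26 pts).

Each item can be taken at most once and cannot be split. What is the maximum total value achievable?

45 pts

Check high-value combinations within 13 MB:
- B+E: size 4+9=13, value 19+26=45
- D+E: size 3+9=12, value 7+26=33
- B+D: size 4+3=7, value 19+7=26
- E: size 9, value 26
Best: 45 pts.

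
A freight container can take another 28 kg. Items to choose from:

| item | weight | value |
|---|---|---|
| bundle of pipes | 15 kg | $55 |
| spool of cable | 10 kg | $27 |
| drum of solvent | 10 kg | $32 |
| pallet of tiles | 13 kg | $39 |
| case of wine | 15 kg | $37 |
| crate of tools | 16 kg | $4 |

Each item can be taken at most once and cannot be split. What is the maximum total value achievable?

This is a 0/1 knapsack; check combinations near the capacity.
- bundle of pipes+pallet of tiles: weight 15+13=28, value 55+39=94
- bundle of pipes+drum of solvent: weight 15+10=25, value 55+32=87
- bundle of pipes+spool of cable: weight 15+10=25, value 55+27=82
Best: $94.

$94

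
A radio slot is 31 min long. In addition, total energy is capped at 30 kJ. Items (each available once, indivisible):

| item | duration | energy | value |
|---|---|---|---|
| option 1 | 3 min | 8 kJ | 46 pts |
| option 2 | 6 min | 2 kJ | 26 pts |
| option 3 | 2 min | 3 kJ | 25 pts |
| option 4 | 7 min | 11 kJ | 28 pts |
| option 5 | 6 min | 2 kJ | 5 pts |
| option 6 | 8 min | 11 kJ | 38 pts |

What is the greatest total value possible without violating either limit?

140 pts

Feasible sets respecting both limits:
- option 1+option 2+option 3+option 5+option 6: duration 25, energy 26, value 140
- option 1+option 2+option 3+option 6: duration 19, energy 24, value 135
- option 1+option 2+option 3+option 4+option 5: duration 24, energy 26, value 130
- option 1+option 2+option 3+option 4: duration 18, energy 24, value 125
Best: 140 pts.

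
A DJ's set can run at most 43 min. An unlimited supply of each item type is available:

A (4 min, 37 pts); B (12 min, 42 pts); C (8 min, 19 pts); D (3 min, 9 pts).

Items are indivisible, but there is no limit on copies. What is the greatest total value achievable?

Best value-per-unit is A at 37/4; filling with it alone gives 10×37 = 370.
Optimal mix: 10×A + 1×D → duration 43, value 379.

379 pts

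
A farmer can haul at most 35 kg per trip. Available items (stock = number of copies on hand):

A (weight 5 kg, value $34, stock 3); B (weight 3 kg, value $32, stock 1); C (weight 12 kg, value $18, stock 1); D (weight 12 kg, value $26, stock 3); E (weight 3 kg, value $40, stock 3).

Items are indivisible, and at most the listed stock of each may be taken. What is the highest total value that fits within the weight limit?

$254

Best selections within weight 35 and stock limits:
- 3×A + 1×B + 3×E: weight 27, value 254
- 2×A + 1×B + 1×D + 3×E: weight 34, value 246
- 2×A + 1×B + 1×C + 3×E: weight 34, value 238
Best: $254.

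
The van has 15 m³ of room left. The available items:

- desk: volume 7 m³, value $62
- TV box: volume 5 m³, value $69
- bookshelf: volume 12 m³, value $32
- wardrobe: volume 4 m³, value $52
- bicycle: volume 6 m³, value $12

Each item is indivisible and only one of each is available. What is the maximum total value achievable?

This is a 0/1 knapsack; check combinations near the capacity.
- TV box+wardrobe+bicycle: volume 5+4+6=15, value 69+52+12=133
- desk+TV box: volume 7+5=12, value 62+69=131
- TV box+wardrobe: volume 5+4=9, value 69+52=121
Best: $133.

$133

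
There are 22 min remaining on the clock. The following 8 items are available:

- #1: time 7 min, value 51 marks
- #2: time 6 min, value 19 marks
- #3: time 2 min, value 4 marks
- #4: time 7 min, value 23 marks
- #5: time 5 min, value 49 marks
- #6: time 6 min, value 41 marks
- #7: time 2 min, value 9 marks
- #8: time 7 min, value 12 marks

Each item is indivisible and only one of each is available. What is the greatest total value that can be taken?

154 marks

Check high-value combinations within 22 min:
- #1+#3+#5+#6+#7: time 7+2+5+6+2=22, value 51+4+49+41+9=154
- #1+#5+#6+#7: time 7+5+6+2=20, value 51+49+41+9=150
- #1+#3+#5+#6: time 7+2+5+6=20, value 51+4+49+41=145
- #1+#5+#6: time 7+5+6=18, value 51+49+41=141
Best: 154 marks.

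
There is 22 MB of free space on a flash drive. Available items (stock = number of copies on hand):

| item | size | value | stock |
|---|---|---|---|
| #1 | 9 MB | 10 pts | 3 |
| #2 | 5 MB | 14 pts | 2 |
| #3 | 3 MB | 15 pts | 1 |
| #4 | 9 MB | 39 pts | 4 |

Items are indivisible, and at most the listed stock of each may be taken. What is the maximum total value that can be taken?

93 pts

Best selections within size 22 and stock limits:
- 1×#3 + 2×#4: size 21, value 93
- 2×#2 + 1×#3 + 1×#4: size 22, value 82
- 2×#4: size 18, value 78
- 1×#2 + 1×#3 + 1×#4: size 17, value 68
Best: 93 pts.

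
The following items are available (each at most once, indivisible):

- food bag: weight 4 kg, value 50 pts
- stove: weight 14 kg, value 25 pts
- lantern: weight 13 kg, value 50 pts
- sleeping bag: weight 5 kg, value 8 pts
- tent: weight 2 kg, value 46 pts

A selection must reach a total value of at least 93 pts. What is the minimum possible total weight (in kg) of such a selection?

Subsets with value ≥ 93, sorted by total weight:
- food bag+tent: weight 6, value 96
- food bag+sleeping bag+tent: weight 11, value 104
- lantern+tent: weight 15, value 96
Minimum weight: 6 kg.

6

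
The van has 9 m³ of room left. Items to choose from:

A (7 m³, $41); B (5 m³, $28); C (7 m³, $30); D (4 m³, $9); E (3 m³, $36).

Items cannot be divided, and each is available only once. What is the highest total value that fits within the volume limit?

$64

This is a 0/1 knapsack; check combinations near the capacity.
- B+E: volume 5+3=8, value 28+36=64
- D+E: volume 4+3=7, value 9+36=45
- A: volume 7, value 41
- B+D: volume 5+4=9, value 28+9=37
- E: volume 3, value 36
Best: $64.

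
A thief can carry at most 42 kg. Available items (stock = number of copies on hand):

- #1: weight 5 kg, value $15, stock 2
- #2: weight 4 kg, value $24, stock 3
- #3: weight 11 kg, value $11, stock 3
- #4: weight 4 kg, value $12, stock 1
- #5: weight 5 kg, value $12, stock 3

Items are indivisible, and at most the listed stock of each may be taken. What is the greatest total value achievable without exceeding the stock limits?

Best selections within weight 42 and stock limits:
- 2×#1 + 3×#2 + 1×#4 + 3×#5: weight 41, value 150
- 2×#1 + 3×#2 + 1×#4 + 2×#5: weight 36, value 138
- 2×#1 + 3×#2 + 3×#5: weight 37, value 138
- 2×#1 + 3×#2 + 1×#3 + 1×#4 + 1×#5: weight 42, value 137
Best: $150.

$150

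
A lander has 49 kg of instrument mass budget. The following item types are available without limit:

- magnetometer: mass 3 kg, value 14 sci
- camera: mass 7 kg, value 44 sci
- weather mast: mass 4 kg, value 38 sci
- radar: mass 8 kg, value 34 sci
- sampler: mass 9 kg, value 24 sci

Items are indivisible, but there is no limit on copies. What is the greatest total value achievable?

Best value-per-unit is weather mast at 38/4, and filling with it alone uses mass 12×4=48. No mix of the others beats 12×38 = 456.

456 sci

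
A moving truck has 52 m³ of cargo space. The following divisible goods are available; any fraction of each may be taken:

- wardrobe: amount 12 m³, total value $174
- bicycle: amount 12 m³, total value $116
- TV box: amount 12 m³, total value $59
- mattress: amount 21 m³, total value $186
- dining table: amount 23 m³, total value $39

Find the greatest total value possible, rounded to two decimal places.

510.42

Take in order of value per unit:
- wardrobe (174/12 per unit): all 12 → value 174, running total 174.00
- bicycle (116/12 per unit): all 12 → value 116, running total 290.00
- mattress (186/21 per unit): all 21 → value 186, running total 476.00
- TV box (59/12 per unit): 7 of 12 → value 7×59/12 = 34.4167, running total 510.42
Total 510.42.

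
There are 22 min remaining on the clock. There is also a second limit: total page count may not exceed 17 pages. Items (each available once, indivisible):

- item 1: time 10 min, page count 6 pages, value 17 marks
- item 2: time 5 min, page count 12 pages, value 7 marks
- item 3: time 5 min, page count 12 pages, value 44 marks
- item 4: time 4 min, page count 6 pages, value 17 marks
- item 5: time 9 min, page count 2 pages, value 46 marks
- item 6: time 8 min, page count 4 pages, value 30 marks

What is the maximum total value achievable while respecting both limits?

Feasible sets respecting both limits:
- item 4+item 5+item 6: time 21, page count 12, value 93
- item 3+item 5: time 14, page count 14, value 90
- item 5+item 6: time 17, page count 6, value 76
Best: 93 marks.

93 marks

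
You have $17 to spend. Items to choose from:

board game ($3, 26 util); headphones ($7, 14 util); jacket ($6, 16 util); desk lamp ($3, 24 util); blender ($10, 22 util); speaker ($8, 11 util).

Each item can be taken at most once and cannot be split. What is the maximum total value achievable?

Check high-value combinations within $17:
- board game+desk lamp+blender: cost 3+3+10=16, value 26+24+22=72
- board game+jacket+desk lamp: cost 3+6+3=12, value 26+16+24=66
- board game+headphones+desk lamp: cost 3+7+3=13, value 26+14+24=64
- board game+desk lamp+speaker: cost 3+3+8=14, value 26+24+11=61
- board game+headphones+jacket: cost 3+7+6=16, value 26+14+16=56
Best: 72 util.

72 util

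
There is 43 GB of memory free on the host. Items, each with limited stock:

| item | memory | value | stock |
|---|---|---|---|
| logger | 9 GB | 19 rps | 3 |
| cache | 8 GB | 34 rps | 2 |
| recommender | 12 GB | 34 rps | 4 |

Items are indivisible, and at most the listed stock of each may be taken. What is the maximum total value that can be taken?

136 rps

Best selections within memory 43 and stock limits:
- 2×cache + 2×recommender: memory 40, value 136
- 3×logger + 2×cache: memory 43, value 125
Best: 136 rps.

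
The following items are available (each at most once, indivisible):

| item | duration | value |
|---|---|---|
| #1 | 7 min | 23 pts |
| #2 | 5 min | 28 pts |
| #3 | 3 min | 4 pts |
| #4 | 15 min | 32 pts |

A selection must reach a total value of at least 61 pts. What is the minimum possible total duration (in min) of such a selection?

23

Subsets with value ≥ 61, sorted by total duration:
- #2+#3+#4: duration 23, value 64
- #1+#2+#4: duration 27, value 83
Minimum duration: 23 min.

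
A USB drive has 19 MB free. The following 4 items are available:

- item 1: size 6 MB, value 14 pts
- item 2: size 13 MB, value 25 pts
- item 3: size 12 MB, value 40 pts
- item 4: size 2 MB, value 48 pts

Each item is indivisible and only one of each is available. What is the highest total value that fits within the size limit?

88 pts

Check high-value combinations within 19 MB:
- item 3+item 4: size 12+2=14, value 40+48=88
- item 2+item 4: size 13+2=15, value 25+48=73
- item 1+item 4: size 6+2=8, value 14+48=62
Best: 88 pts.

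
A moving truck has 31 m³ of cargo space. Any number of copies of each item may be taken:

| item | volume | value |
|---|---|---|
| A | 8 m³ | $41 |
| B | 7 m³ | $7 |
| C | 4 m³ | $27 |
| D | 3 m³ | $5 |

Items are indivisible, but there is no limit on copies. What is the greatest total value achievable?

Best value-per-unit is C at 27/4; filling with it alone gives 7×27 = 189.
Optimal mix: 7×C + 1×D → volume 31, value 194.

$194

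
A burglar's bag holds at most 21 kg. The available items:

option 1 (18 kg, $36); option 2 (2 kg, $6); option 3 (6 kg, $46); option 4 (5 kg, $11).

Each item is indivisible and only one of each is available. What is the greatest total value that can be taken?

Check high-value combinations within 21 kg:
- option 2+option 3+option 4: weight 2+6+5=13, value 6+46+11=63
- option 3+option 4: weight 6+5=11, value 46+11=57
- option 2+option 3: weight 2+6=8, value 6+46=52
- option 3: weight 6, value 46
Best: $63.

$63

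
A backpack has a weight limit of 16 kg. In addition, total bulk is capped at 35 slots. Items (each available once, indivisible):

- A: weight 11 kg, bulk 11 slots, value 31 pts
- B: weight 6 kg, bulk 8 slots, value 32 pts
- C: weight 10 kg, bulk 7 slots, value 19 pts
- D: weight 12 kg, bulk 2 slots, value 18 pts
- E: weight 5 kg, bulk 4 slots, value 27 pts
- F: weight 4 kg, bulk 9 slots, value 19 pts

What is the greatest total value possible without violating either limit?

Feasible sets respecting both limits:
- B+E+F: weight 15, bulk 21, value 78
- B+E: weight 11, bulk 12, value 59
- A+E: weight 16, bulk 15, value 58
- B+C: weight 16, bulk 15, value 51
Best: 78 pts.

78 pts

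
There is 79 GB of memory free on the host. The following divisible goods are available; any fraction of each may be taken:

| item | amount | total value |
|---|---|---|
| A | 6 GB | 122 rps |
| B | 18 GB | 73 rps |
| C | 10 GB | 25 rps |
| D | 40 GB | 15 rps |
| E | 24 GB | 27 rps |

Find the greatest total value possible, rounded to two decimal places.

Take in order of value per unit:
- A (122/6 per unit): all 6 → value 122, running total 122.00
- B (73/18 per unit): all 18 → value 73, running total 195.00
- C (25/10 per unit): all 10 → value 25, running total 220.00
- E (27/24 per unit): all 24 → value 27, running total 247.00
- D (15/40 per unit): 21 of 40 → value 21×15/40 = 7.8750, running total 254.88
Total 254.88.

254.88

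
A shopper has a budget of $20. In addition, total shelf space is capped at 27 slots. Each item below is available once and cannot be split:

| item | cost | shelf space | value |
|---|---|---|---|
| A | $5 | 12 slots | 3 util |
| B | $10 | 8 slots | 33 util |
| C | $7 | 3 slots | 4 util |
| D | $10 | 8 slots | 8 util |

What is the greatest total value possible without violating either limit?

41 util

Feasible sets respecting both limits:
- B+D: cost 20, shelf space 16, value 41
- B+C: cost 17, shelf space 11, value 37
- A+B: cost 15, shelf space 20, value 36
- B: cost 10, shelf space 8, value 33
Best: 41 util.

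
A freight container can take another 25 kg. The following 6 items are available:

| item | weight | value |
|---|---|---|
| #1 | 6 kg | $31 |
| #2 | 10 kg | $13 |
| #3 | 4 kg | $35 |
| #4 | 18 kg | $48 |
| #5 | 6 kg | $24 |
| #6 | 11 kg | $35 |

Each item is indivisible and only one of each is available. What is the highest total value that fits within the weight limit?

$101

Check high-value combinations within 25 kg:
- #1+#3+#6: weight 6+4+11=21, value 31+35+35=101
- #3+#5+#6: weight 4+6+11=21, value 35+24+35=94
- #1+#3+#5: weight 6+4+6=16, value 31+35+24=90
Best: $101.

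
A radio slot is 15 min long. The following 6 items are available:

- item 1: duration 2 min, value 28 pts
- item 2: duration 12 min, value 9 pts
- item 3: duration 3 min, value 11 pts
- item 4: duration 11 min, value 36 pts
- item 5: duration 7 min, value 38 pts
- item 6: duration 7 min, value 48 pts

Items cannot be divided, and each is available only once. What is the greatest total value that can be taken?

This is a 0/1 knapsack; check combinations near the capacity.
- item 1+item 3+item 6: duration 2+3+7=12, value 28+11+48=87
- item 5+item 6: duration 7+7=14, value 38+48=86
- item 1+item 3+item 5: duration 2+3+7=12, value 28+11+38=77
Best: 87 pts.

87 pts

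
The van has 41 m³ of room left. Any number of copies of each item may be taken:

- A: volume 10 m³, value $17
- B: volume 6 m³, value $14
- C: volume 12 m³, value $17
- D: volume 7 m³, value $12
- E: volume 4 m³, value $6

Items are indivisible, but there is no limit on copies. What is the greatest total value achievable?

Best value-per-unit is B at 14/6; filling with it alone gives 6×14 = 84.
Optimal mix: 6×B + 1×E → volume 40, value 90.

$90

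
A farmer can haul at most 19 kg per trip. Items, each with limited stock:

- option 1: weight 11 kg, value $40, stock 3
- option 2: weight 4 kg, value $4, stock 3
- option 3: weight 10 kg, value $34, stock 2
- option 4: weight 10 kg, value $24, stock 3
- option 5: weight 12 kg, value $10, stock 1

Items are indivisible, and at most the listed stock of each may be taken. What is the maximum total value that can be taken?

Top feasible selections:
- 1×option 1 + 2×option 2: weight 19, value 48
- 1×option 1 + 1×option 2: weight 15, value 44
- 2×option 2 + 1×option 3: weight 18, value 42
Best: $48.

$48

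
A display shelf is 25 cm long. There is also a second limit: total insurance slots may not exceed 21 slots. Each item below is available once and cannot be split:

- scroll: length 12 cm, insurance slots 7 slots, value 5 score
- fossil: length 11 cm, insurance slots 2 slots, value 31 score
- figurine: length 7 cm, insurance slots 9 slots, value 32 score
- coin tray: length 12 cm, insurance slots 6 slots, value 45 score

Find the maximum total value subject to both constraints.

77 score

Feasible sets respecting both limits:
- figurine+coin tray: length 19, insurance slots 15, value 77
- fossil+coin tray: length 23, insurance slots 8, value 76
- fossil+figurine: length 18, insurance slots 11, value 63
- scroll+coin tray: length 24, insurance slots 13, value 50
Best: 77 score.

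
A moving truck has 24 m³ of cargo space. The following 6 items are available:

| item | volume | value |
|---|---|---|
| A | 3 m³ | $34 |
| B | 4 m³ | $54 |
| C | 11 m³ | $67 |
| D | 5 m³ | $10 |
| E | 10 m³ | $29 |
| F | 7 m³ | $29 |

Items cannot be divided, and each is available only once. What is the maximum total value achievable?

$165

Check high-value combinations within 24 m³:
- A+B+C+D: volume 3+4+11+5=23, value 34+54+67+10=165
- A+B+C: volume 3+4+11=18, value 34+54+67=155
- B+C+F: volume 4+11+7=22, value 54+67+29=150
- A+B+E+F: volume 3+4+10+7=24, value 34+54+29+29=146
Best: $165.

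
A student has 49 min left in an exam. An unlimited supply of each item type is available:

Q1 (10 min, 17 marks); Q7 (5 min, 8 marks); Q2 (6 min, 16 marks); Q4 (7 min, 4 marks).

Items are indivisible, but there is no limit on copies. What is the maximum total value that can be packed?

Best value-per-unit is Q2 at 16/6, and filling with it alone uses time 8×6=48. No mix of the others beats 8×16 = 128.

128 marks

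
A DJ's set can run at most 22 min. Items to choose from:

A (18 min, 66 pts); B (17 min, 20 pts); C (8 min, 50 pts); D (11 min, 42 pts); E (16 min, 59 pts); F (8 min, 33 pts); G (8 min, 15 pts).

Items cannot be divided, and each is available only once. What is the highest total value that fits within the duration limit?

92 pts

Check high-value combinations within 22 min:
- C+D: duration 8+11=19, value 50+42=92
- C+F: duration 8+8=16, value 50+33=83
- D+F: duration 11+8=19, value 42+33=75
Best: 92 pts.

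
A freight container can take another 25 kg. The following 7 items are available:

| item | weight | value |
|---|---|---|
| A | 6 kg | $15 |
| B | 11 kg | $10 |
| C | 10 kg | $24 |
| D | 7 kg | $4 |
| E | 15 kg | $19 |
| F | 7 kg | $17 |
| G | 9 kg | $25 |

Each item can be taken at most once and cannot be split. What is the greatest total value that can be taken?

$64

Check high-value combinations within 25 kg:
- A+C+G: weight 6+10+9=25, value 15+24+25=64
- A+F+G: weight 6+7+9=22, value 15+17+25=57
- A+C+F: weight 6+10+7=23, value 15+24+17=56
Best: $64.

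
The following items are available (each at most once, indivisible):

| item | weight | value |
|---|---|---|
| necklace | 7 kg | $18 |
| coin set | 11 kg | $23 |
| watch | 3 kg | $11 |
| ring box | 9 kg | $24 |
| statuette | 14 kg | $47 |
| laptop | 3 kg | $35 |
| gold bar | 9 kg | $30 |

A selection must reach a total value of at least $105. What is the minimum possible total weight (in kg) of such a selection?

26

Subsets with value ≥ 105, sorted by total weight:
- statuette+laptop+gold bar: weight 26, value 112
- ring box+statuette+laptop: weight 26, value 106
- necklace+watch+statuette+laptop: weight 27, value 111
Minimum weight: 26 kg.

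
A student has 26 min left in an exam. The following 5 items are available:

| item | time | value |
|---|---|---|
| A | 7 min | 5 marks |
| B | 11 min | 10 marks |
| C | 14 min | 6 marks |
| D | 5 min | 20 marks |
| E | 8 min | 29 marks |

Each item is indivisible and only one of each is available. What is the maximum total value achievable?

This is a 0/1 knapsack; check combinations near the capacity.
- B+D+E: time 11+5+8=24, value 10+20+29=59
- A+D+E: time 7+5+8=20, value 5+20+29=54
- D+E: time 5+8=13, value 20+29=49
- A+B+E: time 7+11+8=26, value 5+10+29=44
Best: 59 marks.

59 marks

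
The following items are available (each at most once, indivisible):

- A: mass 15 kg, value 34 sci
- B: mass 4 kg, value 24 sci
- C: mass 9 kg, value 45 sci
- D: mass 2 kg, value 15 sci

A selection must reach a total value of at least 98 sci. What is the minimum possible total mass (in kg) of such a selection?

28

Subsets with value ≥ 98, sorted by total mass:
- A+B+C: mass 28, value 103
- A+B+C+D: mass 30, value 118
Minimum mass: 28 kg.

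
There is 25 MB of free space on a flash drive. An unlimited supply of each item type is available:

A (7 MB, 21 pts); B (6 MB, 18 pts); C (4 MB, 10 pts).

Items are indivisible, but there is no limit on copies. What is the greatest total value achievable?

75 pts

Best value-per-unit is A at 21/7; filling with it alone gives 3×21 = 63.
Optimal mix: 1×A + 3×B → size 25, value 75.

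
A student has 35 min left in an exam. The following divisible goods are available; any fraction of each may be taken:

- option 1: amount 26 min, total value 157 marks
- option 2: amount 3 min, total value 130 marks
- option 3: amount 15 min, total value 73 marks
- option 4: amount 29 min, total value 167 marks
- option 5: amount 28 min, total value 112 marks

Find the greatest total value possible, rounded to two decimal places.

Take in order of value per unit:
- option 2 (130/3 per unit): all 3 → value 130, running total 130.00
- option 1 (157/26 per unit): all 26 → value 157, running total 287.00
- option 4 (167/29 per unit): 6 of 29 → value 6×167/29 = 34.5517, running total 321.55
Total 321.55.

321.55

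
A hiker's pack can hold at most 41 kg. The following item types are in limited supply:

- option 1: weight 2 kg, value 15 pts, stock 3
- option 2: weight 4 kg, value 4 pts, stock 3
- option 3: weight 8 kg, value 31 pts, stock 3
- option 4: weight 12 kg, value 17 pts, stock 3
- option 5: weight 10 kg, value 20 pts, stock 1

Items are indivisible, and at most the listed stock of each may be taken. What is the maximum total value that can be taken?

158 pts

Best selections within weight 41 and stock limits:
- 3×option 1 + 3×option 3 + 1×option 5: weight 40, value 158
- 3×option 1 + 2×option 2 + 3×option 3: weight 38, value 146
- 2×option 1 + 3×option 3 + 1×option 5: weight 38, value 143
- 3×option 1 + 1×option 2 + 3×option 3: weight 34, value 142
Best: 158 pts.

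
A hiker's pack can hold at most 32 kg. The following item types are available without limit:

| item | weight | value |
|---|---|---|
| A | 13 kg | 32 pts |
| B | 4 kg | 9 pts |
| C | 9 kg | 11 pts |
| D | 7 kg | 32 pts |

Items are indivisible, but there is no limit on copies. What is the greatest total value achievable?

137 pts

Best value-per-unit is D at 32/7; filling with it alone gives 4×32 = 128.
Optimal mix: 1×B + 4×D → weight 32, value 137.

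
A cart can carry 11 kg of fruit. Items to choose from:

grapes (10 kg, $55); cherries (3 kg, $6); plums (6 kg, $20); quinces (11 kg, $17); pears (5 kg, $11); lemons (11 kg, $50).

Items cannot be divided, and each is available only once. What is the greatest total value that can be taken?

$55

Check high-value combinations within 11 kg:
- grapes: weight 10, value 55
- lemons: weight 11, value 50
- plums+pears: weight 6+5=11, value 20+11=31
- cherries+plums: weight 3+6=9, value 6+20=26
- plums: weight 6, value 20
Best: $55.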